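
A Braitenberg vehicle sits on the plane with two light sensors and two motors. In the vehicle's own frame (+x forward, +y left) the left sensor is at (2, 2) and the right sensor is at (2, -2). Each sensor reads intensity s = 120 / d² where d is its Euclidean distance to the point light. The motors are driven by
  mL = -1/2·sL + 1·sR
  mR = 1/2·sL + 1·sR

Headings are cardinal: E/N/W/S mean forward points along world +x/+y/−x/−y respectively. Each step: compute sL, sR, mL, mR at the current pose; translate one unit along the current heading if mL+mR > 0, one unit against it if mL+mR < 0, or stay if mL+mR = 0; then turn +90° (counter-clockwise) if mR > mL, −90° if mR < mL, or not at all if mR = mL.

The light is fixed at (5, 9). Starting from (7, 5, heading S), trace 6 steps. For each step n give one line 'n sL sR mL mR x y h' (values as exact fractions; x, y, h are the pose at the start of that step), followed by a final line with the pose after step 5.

n=0: pose=(7,5,S); sL=30/13, sR=10/3; mL=85/39, mR=175/39; mL+mR=20/3 → advance +1; mR−mL=30/13 → turn +1·90°
n=1: pose=(7,4,E); sL=24/5, sR=24/13; mL=-36/65, mR=276/65; mL+mR=48/13 → advance +1; mR−mL=24/5 → turn +1·90°
n=2: pose=(8,4,N); sL=12, sR=60/17; mL=-42/17, mR=162/17; mL+mR=120/17 → advance +1; mR−mL=12 → turn +1·90°
n=3: pose=(8,5,W); sL=120/37, sR=24; mL=828/37, mR=948/37; mL+mR=48 → advance +1; mR−mL=120/37 → turn +1·90°
n=4: pose=(7,5,S); sL=30/13, sR=10/3; mL=85/39, mR=175/39; mL+mR=20/3 → advance +1; mR−mL=30/13 → turn +1·90°
n=5: pose=(7,4,E); sL=24/5, sR=24/13; mL=-36/65, mR=276/65; mL+mR=48/13 → advance +1; mR−mL=24/5 → turn +1·90°

0 30/13 10/3 85/39 175/39 7 5 S
1 24/5 24/13 -36/65 276/65 7 4 E
2 12 60/17 -42/17 162/17 8 4 N
3 120/37 24 828/37 948/37 8 5 W
4 30/13 10/3 85/39 175/39 7 5 S
5 24/5 24/13 -36/65 276/65 7 4 E
final 8 4 N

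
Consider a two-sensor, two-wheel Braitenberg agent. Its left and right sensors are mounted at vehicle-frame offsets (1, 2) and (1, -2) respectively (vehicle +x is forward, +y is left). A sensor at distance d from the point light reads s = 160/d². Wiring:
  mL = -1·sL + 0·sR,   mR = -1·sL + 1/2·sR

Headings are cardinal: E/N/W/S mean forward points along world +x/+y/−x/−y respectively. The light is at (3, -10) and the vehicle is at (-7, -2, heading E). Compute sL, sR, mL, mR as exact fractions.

left sensor world pos  = (-6, 0); dL² = 181
right sensor world pos = (-6, -4); dR² = 117
sL = 160/181 = 160/181
sR = 160/117 = 160/117
mL = -1·sL + 0·sR = -160/181
mR = -1·sL + 1/2·sR = -4240/21177

160/181 160/117 -160/181 -4240/21177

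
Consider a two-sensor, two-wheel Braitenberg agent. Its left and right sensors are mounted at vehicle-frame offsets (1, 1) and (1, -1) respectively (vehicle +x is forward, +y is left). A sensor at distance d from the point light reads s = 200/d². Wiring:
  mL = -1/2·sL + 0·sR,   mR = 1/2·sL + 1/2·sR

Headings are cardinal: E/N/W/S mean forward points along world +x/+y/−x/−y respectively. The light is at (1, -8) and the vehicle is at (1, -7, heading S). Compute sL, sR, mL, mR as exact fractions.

left sensor world pos  = (2, -8); dL² = 1
right sensor world pos = (0, -8); dR² = 1
sL = 200/1 = 200
sR = 200/1 = 200
mL = -1/2·sL + 0·sR = -100
mR = 1/2·sL + 1/2·sR = 200

200 200 -100 200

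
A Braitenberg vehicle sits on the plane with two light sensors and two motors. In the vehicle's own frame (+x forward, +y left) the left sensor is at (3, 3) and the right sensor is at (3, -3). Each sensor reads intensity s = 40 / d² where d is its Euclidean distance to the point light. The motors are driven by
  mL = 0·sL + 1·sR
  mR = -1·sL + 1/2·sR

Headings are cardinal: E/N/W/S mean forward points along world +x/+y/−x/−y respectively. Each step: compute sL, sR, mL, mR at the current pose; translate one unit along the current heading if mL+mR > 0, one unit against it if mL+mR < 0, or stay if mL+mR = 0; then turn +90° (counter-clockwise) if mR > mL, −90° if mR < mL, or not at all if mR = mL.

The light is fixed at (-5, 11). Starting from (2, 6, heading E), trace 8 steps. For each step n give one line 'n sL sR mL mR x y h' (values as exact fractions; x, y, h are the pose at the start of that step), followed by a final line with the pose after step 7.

0 5/13 10/41 10/41 -140/533 2 6 E
1 8/29 40/73 40/73 -4/2117 1 6 S
2 4/9 20/9 20/9 2/3 1 5 W
3 40/13 40/73 40/73 -2660/949 0 5 N
4 1/2 10/41 10/41 -31/82 0 4 E
5 40/149 40/101 40/101 -1060/15049 -1 4 S
6 20/61 20/13 20/13 350/793 -1 3 W
7 8/5 40/61 40/61 -388/305 -2 3 N
final -2 2 E

n=0: pose=(2,6,E); sL=5/13, sR=10/41; mL=10/41, mR=-140/533; mL+mR=-10/533 → advance -1; mR−mL=-270/533 → turn -1·90°
n=1: pose=(1,6,S); sL=8/29, sR=40/73; mL=40/73, mR=-4/2117; mL+mR=1156/2117 → advance +1; mR−mL=-1164/2117 → turn -1·90°
n=2: pose=(1,5,W); sL=4/9, sR=20/9; mL=20/9, mR=2/3; mL+mR=26/9 → advance +1; mR−mL=-14/9 → turn -1·90°
n=3: pose=(0,5,N); sL=40/13, sR=40/73; mL=40/73, mR=-2660/949; mL+mR=-2140/949 → advance -1; mR−mL=-3180/949 → turn -1·90°
n=4: pose=(0,4,E); sL=1/2, sR=10/41; mL=10/41, mR=-31/82; mL+mR=-11/82 → advance -1; mR−mL=-51/82 → turn -1·90°
n=5: pose=(-1,4,S); sL=40/149, sR=40/101; mL=40/101, mR=-1060/15049; mL+mR=4900/15049 → advance +1; mR−mL=-7020/15049 → turn -1·90°
n=6: pose=(-1,3,W); sL=20/61, sR=20/13; mL=20/13, mR=350/793; mL+mR=1570/793 → advance +1; mR−mL=-870/793 → turn -1·90°
n=7: pose=(-2,3,N); sL=8/5, sR=40/61; mL=40/61, mR=-388/305; mL+mR=-188/305 → advance -1; mR−mL=-588/305 → turn -1·90°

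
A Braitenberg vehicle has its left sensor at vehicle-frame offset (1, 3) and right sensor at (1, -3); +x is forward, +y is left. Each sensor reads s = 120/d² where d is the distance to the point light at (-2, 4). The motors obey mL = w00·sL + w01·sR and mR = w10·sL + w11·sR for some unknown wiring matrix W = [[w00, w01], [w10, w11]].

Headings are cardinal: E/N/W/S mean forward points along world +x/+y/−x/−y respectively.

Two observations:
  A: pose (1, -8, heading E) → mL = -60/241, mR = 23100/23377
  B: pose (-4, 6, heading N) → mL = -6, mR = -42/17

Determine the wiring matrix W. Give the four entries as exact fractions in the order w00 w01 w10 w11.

obs A: pose=(1,-8,E) → sL=120/97, sR=120/241, mL=-60/241, mR=23100/23377
obs B: pose=(-4,6,N) → sL=60/17, sR=12, mL=-6, mR=-42/17
sensor matrix S = [[120/97, 120/241], [60/17, 12]]; det S = 5201280/397409
solve [mL_A; mL_B] = S·[w00; w01] and [mR_A; mR_B] = S·[w10; w11]:
  w00 = 0, w01 = -1/2, w10 = 1, w11 = -1/2

0 -1/2 1 -1/2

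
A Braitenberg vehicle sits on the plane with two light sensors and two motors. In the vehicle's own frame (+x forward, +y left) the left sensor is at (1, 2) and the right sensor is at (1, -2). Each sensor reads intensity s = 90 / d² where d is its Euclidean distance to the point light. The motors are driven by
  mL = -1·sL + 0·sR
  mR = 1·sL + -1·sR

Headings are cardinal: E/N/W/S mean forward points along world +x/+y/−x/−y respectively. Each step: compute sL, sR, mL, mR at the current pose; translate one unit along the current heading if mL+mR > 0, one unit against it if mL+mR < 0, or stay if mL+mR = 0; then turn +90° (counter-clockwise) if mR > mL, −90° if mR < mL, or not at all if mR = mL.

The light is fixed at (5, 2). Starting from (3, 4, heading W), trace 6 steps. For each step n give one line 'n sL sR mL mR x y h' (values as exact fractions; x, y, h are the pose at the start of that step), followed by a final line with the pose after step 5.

0 10 18/5 -10 32/5 3 4 W
1 45 9 -45 36 4 4 S
2 18/5 90 -18/5 -432/5 4 5 E
3 45/2 9/2 -45/2 18 3 5 S
4 90/37 18 -90/37 -576/37 3 6 E
5 9 45/17 -9 108/17 2 6 S
final 2 7 E

n=0: pose=(3,4,W); sL=10, sR=18/5; mL=-10, mR=32/5; mL+mR=-18/5 → advance -1; mR−mL=82/5 → turn +1·90°
n=1: pose=(4,4,S); sL=45, sR=9; mL=-45, mR=36; mL+mR=-9 → advance -1; mR−mL=81 → turn +1·90°
n=2: pose=(4,5,E); sL=18/5, sR=90; mL=-18/5, mR=-432/5; mL+mR=-90 → advance -1; mR−mL=-414/5 → turn -1·90°
n=3: pose=(3,5,S); sL=45/2, sR=9/2; mL=-45/2, mR=18; mL+mR=-9/2 → advance -1; mR−mL=81/2 → turn +1·90°
n=4: pose=(3,6,E); sL=90/37, sR=18; mL=-90/37, mR=-576/37; mL+mR=-18 → advance -1; mR−mL=-486/37 → turn -1·90°
n=5: pose=(2,6,S); sL=9, sR=45/17; mL=-9, mR=108/17; mL+mR=-45/17 → advance -1; mR−mL=261/17 → turn +1·90°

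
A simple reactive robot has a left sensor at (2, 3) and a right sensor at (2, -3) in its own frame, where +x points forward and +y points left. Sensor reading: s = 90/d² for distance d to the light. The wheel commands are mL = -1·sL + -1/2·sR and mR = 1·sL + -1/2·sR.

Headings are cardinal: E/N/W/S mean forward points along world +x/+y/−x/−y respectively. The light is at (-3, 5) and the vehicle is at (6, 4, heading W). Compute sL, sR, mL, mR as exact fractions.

left sensor world pos  = (4, 1); dL² = 65
right sensor world pos = (4, 7); dR² = 53
sL = 90/65 = 18/13
sR = 90/53 = 90/53
mL = -1·sL + -1/2·sR = -1539/689
mR = 1·sL + -1/2·sR = 369/689

18/13 90/53 -1539/689 369/689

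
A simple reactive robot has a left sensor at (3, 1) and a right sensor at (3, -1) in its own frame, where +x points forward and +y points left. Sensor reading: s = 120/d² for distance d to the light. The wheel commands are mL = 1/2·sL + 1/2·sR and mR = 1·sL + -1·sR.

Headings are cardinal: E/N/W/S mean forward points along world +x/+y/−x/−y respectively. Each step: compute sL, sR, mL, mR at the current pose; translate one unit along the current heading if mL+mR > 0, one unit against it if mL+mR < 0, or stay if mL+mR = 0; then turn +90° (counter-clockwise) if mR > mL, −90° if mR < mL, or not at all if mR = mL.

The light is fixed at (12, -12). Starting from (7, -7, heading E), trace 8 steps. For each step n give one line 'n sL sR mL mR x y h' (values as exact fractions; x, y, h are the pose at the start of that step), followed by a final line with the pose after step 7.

0 3 6 9/2 -3 7 -7 E
1 120/13 120/29 2520/377 1920/377 8 -7 S
2 60/29 60/37 1980/1073 480/1073 8 -8 W
3 24/17 24/13 360/221 -96/221 7 -8 N
4 3 6 9/2 -3 7 -7 E
5 120/13 120/29 2520/377 1920/377 8 -7 S
6 60/29 60/37 1980/1073 480/1073 8 -8 W
7 24/17 24/13 360/221 -96/221 7 -8 N
final 7 -7 E

n=0: pose=(7,-7,E); sL=3, sR=6; mL=9/2, mR=-3; mL+mR=3/2 → advance +1; mR−mL=-15/2 → turn -1·90°
n=1: pose=(8,-7,S); sL=120/13, sR=120/29; mL=2520/377, mR=1920/377; mL+mR=4440/377 → advance +1; mR−mL=-600/377 → turn -1·90°
n=2: pose=(8,-8,W); sL=60/29, sR=60/37; mL=1980/1073, mR=480/1073; mL+mR=2460/1073 → advance +1; mR−mL=-1500/1073 → turn -1·90°
n=3: pose=(7,-8,N); sL=24/17, sR=24/13; mL=360/221, mR=-96/221; mL+mR=264/221 → advance +1; mR−mL=-456/221 → turn -1·90°
n=4: pose=(7,-7,E); sL=3, sR=6; mL=9/2, mR=-3; mL+mR=3/2 → advance +1; mR−mL=-15/2 → turn -1·90°
n=5: pose=(8,-7,S); sL=120/13, sR=120/29; mL=2520/377, mR=1920/377; mL+mR=4440/377 → advance +1; mR−mL=-600/377 → turn -1·90°
n=6: pose=(8,-8,W); sL=60/29, sR=60/37; mL=1980/1073, mR=480/1073; mL+mR=2460/1073 → advance +1; mR−mL=-1500/1073 → turn -1·90°
n=7: pose=(7,-8,N); sL=24/17, sR=24/13; mL=360/221, mR=-96/221; mL+mR=264/221 → advance +1; mR−mL=-456/221 → turn -1·90°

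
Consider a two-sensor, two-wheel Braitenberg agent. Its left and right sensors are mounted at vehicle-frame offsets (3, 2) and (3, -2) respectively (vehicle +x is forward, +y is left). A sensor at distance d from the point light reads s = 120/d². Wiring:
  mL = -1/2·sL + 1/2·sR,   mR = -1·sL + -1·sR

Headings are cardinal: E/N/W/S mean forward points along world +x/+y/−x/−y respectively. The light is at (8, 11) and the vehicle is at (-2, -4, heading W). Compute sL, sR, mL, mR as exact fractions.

60/229 60/169 1800/38701 -23880/38701

left sensor world pos  = (-5, -6); dL² = 458
right sensor world pos = (-5, -2); dR² = 338
sL = 120/458 = 60/229
sR = 120/338 = 60/169
mL = -1/2·sL + 1/2·sR = 1800/38701
mR = -1·sL + -1·sR = -23880/38701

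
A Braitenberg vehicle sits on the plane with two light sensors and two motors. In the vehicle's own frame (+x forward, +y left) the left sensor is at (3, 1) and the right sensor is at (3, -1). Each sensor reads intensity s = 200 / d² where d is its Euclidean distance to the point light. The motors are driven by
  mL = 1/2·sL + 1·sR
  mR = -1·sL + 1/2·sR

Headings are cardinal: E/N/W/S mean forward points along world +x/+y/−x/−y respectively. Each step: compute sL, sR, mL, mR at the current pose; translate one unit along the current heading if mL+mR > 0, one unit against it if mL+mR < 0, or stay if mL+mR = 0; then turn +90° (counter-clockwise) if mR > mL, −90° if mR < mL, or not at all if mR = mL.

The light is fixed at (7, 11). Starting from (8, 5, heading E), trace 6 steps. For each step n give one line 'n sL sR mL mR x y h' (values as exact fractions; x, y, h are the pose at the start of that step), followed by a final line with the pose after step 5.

0 200/41 40/13 2940/533 -1780/533 8 5 E
1 20/9 100/41 1310/369 -370/369 9 5 S
2 40/13 200/37 3340/481 -180/481 9 4 W
3 25/2 10 65/4 -15/2 8 4 N
4 200/41 40/13 2940/533 -1780/533 8 5 E
5 20/9 100/41 1310/369 -370/369 9 5 S
final 9 4 W

n=0: pose=(8,5,E); sL=200/41, sR=40/13; mL=2940/533, mR=-1780/533; mL+mR=1160/533 → advance +1; mR−mL=-4720/533 → turn -1·90°
n=1: pose=(9,5,S); sL=20/9, sR=100/41; mL=1310/369, mR=-370/369; mL+mR=940/369 → advance +1; mR−mL=-560/123 → turn -1·90°
n=2: pose=(9,4,W); sL=40/13, sR=200/37; mL=3340/481, mR=-180/481; mL+mR=3160/481 → advance +1; mR−mL=-3520/481 → turn -1·90°
n=3: pose=(8,4,N); sL=25/2, sR=10; mL=65/4, mR=-15/2; mL+mR=35/4 → advance +1; mR−mL=-95/4 → turn -1·90°
n=4: pose=(8,5,E); sL=200/41, sR=40/13; mL=2940/533, mR=-1780/533; mL+mR=1160/533 → advance +1; mR−mL=-4720/533 → turn -1·90°
n=5: pose=(9,5,S); sL=20/9, sR=100/41; mL=1310/369, mR=-370/369; mL+mR=940/369 → advance +1; mR−mL=-560/123 → turn -1·90°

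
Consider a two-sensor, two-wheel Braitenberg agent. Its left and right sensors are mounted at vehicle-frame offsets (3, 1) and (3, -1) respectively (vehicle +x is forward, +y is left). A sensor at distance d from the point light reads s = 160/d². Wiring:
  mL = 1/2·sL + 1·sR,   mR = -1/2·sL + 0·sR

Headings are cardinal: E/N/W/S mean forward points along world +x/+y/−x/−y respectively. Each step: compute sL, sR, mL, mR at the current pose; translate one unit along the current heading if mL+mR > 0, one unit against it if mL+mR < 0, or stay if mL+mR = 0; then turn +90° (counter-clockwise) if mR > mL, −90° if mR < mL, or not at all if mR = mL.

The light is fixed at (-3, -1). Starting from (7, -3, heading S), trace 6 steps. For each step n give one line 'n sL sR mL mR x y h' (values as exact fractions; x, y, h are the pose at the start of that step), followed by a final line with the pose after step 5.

0 80/73 80/53 7960/3869 -40/73 7 -3 S
1 32/13 160/53 2928/689 -16/13 7 -4 W
2 5/2 8/5 57/20 -5/4 6 -4 N
3 32/29 160/153 7088/4437 -16/29 6 -3 E
4 80/73 80/53 7960/3869 -40/73 7 -3 S
5 32/13 160/53 2928/689 -16/13 7 -4 W
final 6 -4 N

n=0: pose=(7,-3,S); sL=80/73, sR=80/53; mL=7960/3869, mR=-40/73; mL+mR=80/53 → advance +1; mR−mL=-10080/3869 → turn -1·90°
n=1: pose=(7,-4,W); sL=32/13, sR=160/53; mL=2928/689, mR=-16/13; mL+mR=160/53 → advance +1; mR−mL=-3776/689 → turn -1·90°
n=2: pose=(6,-4,N); sL=5/2, sR=8/5; mL=57/20, mR=-5/4; mL+mR=8/5 → advance +1; mR−mL=-41/10 → turn -1·90°
n=3: pose=(6,-3,E); sL=32/29, sR=160/153; mL=7088/4437, mR=-16/29; mL+mR=160/153 → advance +1; mR−mL=-9536/4437 → turn -1·90°
n=4: pose=(7,-3,S); sL=80/73, sR=80/53; mL=7960/3869, mR=-40/73; mL+mR=80/53 → advance +1; mR−mL=-10080/3869 → turn -1·90°
n=5: pose=(7,-4,W); sL=32/13, sR=160/53; mL=2928/689, mR=-16/13; mL+mR=160/53 → advance +1; mR−mL=-3776/689 → turn -1·90°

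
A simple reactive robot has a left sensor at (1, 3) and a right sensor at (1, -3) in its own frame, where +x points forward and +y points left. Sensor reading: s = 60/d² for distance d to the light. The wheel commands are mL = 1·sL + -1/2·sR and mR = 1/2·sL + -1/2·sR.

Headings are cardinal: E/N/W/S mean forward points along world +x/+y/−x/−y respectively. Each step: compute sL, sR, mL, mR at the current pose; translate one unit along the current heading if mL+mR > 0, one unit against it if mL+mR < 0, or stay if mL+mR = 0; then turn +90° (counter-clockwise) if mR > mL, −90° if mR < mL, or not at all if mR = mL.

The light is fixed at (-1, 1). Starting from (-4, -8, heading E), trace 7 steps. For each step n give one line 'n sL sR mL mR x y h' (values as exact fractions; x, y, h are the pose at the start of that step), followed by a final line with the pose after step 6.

0 3/2 15/37 48/37 81/148 -4 -8 E
1 60/101 12/25 894/2525 144/2525 -3 -8 S
2 30/89 30/29 -465/2581 -900/2581 -3 -9 W
3 60/97 12/17 438/1649 -72/1649 -2 -9 N
4 5/3 5/12 35/24 5/8 -2 -8 E
5 60/109 60/109 30/109 0 -1 -8 S
6 6/17 6/5 -21/85 -36/85 -1 -9 W
final 0 -9 N

n=0: pose=(-4,-8,E); sL=3/2, sR=15/37; mL=48/37, mR=81/148; mL+mR=273/148 → advance +1; mR−mL=-3/4 → turn -1·90°
n=1: pose=(-3,-8,S); sL=60/101, sR=12/25; mL=894/2525, mR=144/2525; mL+mR=1038/2525 → advance +1; mR−mL=-30/101 → turn -1·90°
n=2: pose=(-3,-9,W); sL=30/89, sR=30/29; mL=-465/2581, mR=-900/2581; mL+mR=-1365/2581 → advance -1; mR−mL=-15/89 → turn -1·90°
n=3: pose=(-2,-9,N); sL=60/97, sR=12/17; mL=438/1649, mR=-72/1649; mL+mR=366/1649 → advance +1; mR−mL=-30/97 → turn -1·90°
n=4: pose=(-2,-8,E); sL=5/3, sR=5/12; mL=35/24, mR=5/8; mL+mR=25/12 → advance +1; mR−mL=-5/6 → turn -1·90°
n=5: pose=(-1,-8,S); sL=60/109, sR=60/109; mL=30/109, mR=0; mL+mR=30/109 → advance +1; mR−mL=-30/109 → turn -1·90°
n=6: pose=(-1,-9,W); sL=6/17, sR=6/5; mL=-21/85, mR=-36/85; mL+mR=-57/85 → advance -1; mR−mL=-3/17 → turn -1·90°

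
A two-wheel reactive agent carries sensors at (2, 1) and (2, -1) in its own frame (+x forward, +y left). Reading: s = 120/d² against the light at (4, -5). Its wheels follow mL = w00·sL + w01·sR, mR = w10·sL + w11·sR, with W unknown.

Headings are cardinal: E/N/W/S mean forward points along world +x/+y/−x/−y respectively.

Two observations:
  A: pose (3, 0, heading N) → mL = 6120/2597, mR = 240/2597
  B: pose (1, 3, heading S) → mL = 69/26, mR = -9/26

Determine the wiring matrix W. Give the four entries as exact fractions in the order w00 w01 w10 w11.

obs A: pose=(3,0,N) → sL=120/53, sR=120/49, mL=6120/2597, mR=240/2597
obs B: pose=(1,3,S) → sL=3, sR=30/13, mL=69/26, mR=-9/26
sensor matrix S = [[120/53, 120/49], [3, 30/13]]; det S = -71640/33761
solve [mL_A; mL_B] = S·[w00; w01] and [mR_A; mR_B] = S·[w10; w11]:
  w00 = 1/2, w01 = 1/2, w10 = -1/2, w11 = 1/2

1/2 1/2 -1/2 1/2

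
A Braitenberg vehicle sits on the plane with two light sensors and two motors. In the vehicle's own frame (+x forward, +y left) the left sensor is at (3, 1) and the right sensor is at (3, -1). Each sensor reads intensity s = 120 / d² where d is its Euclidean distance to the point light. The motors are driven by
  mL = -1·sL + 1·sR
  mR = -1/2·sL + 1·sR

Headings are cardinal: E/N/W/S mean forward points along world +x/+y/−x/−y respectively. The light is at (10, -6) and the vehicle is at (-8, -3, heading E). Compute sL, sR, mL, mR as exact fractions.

120/241 120/229 1440/55189 15180/55189

left sensor world pos  = (-5, -2); dL² = 241
right sensor world pos = (-5, -4); dR² = 229
sL = 120/241 = 120/241
sR = 120/229 = 120/229
mL = -1·sL + 1·sR = 1440/55189
mR = -1/2·sL + 1·sR = 15180/55189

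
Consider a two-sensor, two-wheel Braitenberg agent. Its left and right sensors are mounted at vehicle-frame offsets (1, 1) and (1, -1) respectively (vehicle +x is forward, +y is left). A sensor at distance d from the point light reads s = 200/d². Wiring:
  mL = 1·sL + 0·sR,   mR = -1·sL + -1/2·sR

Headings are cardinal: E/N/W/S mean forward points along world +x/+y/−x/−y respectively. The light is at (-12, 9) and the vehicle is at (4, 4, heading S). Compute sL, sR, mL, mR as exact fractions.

left sensor world pos  = (5, 3); dL² = 325
right sensor world pos = (3, 3); dR² = 261
sL = 200/325 = 8/13
sR = 200/261 = 200/261
mL = 1·sL + 0·sR = 8/13
mR = -1·sL + -1/2·sR = -3388/3393

8/13 200/261 8/13 -3388/3393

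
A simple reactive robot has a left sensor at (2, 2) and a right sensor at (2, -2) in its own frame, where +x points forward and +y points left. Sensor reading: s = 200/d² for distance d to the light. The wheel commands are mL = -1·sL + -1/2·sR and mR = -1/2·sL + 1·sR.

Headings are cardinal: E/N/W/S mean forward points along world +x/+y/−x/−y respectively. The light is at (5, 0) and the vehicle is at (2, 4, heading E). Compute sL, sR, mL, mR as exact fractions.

left sensor world pos  = (4, 6); dL² = 37
right sensor world pos = (4, 2); dR² = 5
sL = 200/37 = 200/37
sR = 200/5 = 40
mL = -1·sL + -1/2·sR = -940/37
mR = -1/2·sL + 1·sR = 1380/37

200/37 40 -940/37 1380/37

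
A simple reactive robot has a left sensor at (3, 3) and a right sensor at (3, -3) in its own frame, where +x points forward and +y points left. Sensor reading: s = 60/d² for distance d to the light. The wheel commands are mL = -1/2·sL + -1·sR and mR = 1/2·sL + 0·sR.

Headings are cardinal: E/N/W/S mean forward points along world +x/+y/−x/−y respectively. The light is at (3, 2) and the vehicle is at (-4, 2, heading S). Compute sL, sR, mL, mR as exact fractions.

12/5 60/109 -954/545 6/5

left sensor world pos  = (-1, -1); dL² = 25
right sensor world pos = (-7, -1); dR² = 109
sL = 60/25 = 12/5
sR = 60/109 = 60/109
mL = -1/2·sL + -1·sR = -954/545
mR = 1/2·sL + 0·sR = 6/5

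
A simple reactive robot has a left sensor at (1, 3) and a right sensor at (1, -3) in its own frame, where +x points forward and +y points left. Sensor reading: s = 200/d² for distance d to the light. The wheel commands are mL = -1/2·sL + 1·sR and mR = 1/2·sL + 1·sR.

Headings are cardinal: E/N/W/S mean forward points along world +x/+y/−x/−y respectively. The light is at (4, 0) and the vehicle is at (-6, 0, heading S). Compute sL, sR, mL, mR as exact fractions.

left sensor world pos  = (-3, -1); dL² = 50
right sensor world pos = (-9, -1); dR² = 170
sL = 200/50 = 4
sR = 200/170 = 20/17
mL = -1/2·sL + 1·sR = -14/17
mR = 1/2·sL + 1·sR = 54/17

4 20/17 -14/17 54/17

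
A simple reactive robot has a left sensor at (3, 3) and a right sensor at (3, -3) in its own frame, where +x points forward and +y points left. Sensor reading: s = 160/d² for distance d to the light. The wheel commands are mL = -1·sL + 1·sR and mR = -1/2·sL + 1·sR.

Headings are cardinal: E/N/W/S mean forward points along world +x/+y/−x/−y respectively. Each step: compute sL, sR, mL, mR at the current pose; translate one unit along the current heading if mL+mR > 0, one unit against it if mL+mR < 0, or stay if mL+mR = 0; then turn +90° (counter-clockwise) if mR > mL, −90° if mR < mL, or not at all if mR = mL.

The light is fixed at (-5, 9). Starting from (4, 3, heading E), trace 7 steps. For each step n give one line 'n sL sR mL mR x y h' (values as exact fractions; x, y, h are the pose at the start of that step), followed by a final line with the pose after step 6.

0 160/153 32/45 -256/765 16/85 4 3 E
1 80/17 16/13 -768/221 -248/221 3 3 N
2 32/25 160/41 2688/1025 3344/1025 3 2 W
3 4/5 40/29 84/145 142/145 2 2 S
4 32/25 160/221 -3072/5525 464/5525 2 1 E
5 80/17 80/53 -2880/901 -760/901 1 1 N
6 160/153 32/9 128/51 464/153 1 0 W
final 0 0 S

n=0: pose=(4,3,E); sL=160/153, sR=32/45; mL=-256/765, mR=16/85; mL+mR=-112/765 → advance -1; mR−mL=80/153 → turn +1·90°
n=1: pose=(3,3,N); sL=80/17, sR=16/13; mL=-768/221, mR=-248/221; mL+mR=-1016/221 → advance -1; mR−mL=40/17 → turn +1·90°
n=2: pose=(3,2,W); sL=32/25, sR=160/41; mL=2688/1025, mR=3344/1025; mL+mR=6032/1025 → advance +1; mR−mL=16/25 → turn +1·90°
n=3: pose=(2,2,S); sL=4/5, sR=40/29; mL=84/145, mR=142/145; mL+mR=226/145 → advance +1; mR−mL=2/5 → turn +1·90°
n=4: pose=(2,1,E); sL=32/25, sR=160/221; mL=-3072/5525, mR=464/5525; mL+mR=-2608/5525 → advance -1; mR−mL=16/25 → turn +1·90°
n=5: pose=(1,1,N); sL=80/17, sR=80/53; mL=-2880/901, mR=-760/901; mL+mR=-3640/901 → advance -1; mR−mL=40/17 → turn +1·90°
n=6: pose=(1,0,W); sL=160/153, sR=32/9; mL=128/51, mR=464/153; mL+mR=848/153 → advance +1; mR−mL=80/153 → turn +1·90°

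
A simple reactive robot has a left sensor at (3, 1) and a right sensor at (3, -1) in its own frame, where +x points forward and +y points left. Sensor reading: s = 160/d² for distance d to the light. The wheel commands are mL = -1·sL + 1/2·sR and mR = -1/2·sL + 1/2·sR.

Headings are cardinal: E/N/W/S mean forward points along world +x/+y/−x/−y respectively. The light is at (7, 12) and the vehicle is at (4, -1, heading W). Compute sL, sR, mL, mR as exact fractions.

left sensor world pos  = (1, -2); dL² = 232
right sensor world pos = (1, 0); dR² = 180
sL = 160/232 = 20/29
sR = 160/180 = 8/9
mL = -1·sL + 1/2·sR = -64/261
mR = -1/2·sL + 1/2·sR = 26/261

20/29 8/9 -64/261 26/261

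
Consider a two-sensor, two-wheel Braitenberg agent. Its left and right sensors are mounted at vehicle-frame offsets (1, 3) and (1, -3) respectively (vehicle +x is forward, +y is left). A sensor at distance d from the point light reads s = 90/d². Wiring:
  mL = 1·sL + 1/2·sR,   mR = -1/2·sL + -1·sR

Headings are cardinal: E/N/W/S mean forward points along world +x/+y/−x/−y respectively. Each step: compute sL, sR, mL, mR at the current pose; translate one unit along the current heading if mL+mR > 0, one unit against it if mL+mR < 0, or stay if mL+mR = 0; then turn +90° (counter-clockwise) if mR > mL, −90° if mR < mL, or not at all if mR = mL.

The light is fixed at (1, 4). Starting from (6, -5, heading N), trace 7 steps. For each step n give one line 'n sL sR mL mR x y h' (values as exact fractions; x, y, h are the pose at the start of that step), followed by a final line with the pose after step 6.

0 45/34 45/64 3645/2176 -1485/1088 6 -5 N
1 90/61 90/157 16875/9577 -12555/9577 6 -4 E
2 5/9 1 19/18 -23/18 7 -4 S
3 18/25 90/41 1863/1025 -2619/1025 7 -3 W
4 45/26 45/68 3645/1768 -675/442 8 -3 N
5 90/73 18/29 3267/2117 -2619/2117 8 -2 E
6 9/17 45/37 1431/1258 -1863/1258 9 -2 S
final 9 -1 W

n=0: pose=(6,-5,N); sL=45/34, sR=45/64; mL=3645/2176, mR=-1485/1088; mL+mR=675/2176 → advance +1; mR−mL=-6615/2176 → turn -1·90°
n=1: pose=(6,-4,E); sL=90/61, sR=90/157; mL=16875/9577, mR=-12555/9577; mL+mR=4320/9577 → advance +1; mR−mL=-29430/9577 → turn -1·90°
n=2: pose=(7,-4,S); sL=5/9, sR=1; mL=19/18, mR=-23/18; mL+mR=-2/9 → advance -1; mR−mL=-7/3 → turn -1·90°
n=3: pose=(7,-3,W); sL=18/25, sR=90/41; mL=1863/1025, mR=-2619/1025; mL+mR=-756/1025 → advance -1; mR−mL=-4482/1025 → turn -1·90°
n=4: pose=(8,-3,N); sL=45/26, sR=45/68; mL=3645/1768, mR=-675/442; mL+mR=945/1768 → advance +1; mR−mL=-6345/1768 → turn -1·90°
n=5: pose=(8,-2,E); sL=90/73, sR=18/29; mL=3267/2117, mR=-2619/2117; mL+mR=648/2117 → advance +1; mR−mL=-5886/2117 → turn -1·90°
n=6: pose=(9,-2,S); sL=9/17, sR=45/37; mL=1431/1258, mR=-1863/1258; mL+mR=-216/629 → advance -1; mR−mL=-1647/629 → turn -1·90°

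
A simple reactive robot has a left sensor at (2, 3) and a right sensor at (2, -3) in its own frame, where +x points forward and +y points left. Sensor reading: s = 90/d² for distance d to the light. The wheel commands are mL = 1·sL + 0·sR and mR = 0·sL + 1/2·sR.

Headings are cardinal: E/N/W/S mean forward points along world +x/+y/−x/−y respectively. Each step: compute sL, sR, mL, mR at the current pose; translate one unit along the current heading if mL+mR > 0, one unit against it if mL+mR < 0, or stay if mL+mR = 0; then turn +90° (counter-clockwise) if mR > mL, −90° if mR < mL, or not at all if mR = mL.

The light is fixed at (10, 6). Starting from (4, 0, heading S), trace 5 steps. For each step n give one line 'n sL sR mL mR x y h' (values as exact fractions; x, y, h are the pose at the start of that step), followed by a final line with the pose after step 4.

n=0: pose=(4,0,S); sL=90/73, sR=18/29; mL=90/73, mR=9/29; mL+mR=3267/2117 → advance +1; mR−mL=-1953/2117 → turn -1·90°
n=1: pose=(4,-1,W); sL=45/82, sR=9/8; mL=45/82, mR=9/16; mL+mR=729/656 → advance +1; mR−mL=9/656 → turn +1·90°
n=2: pose=(3,-1,S); sL=90/97, sR=90/181; mL=90/97, mR=45/181; mL+mR=20655/17557 → advance +1; mR−mL=-11925/17557 → turn -1·90°
n=3: pose=(3,-2,W); sL=45/101, sR=45/53; mL=45/101, mR=45/106; mL+mR=9315/10706 → advance +1; mR−mL=-225/10706 → turn -1·90°
n=4: pose=(2,-2,N); sL=90/157, sR=90/61; mL=90/157, mR=45/61; mL+mR=12555/9577 → advance +1; mR−mL=1575/9577 → turn +1·90°

0 90/73 18/29 90/73 9/29 4 0 S
1 45/82 9/8 45/82 9/16 4 -1 W
2 90/97 90/181 90/97 45/181 3 -1 S
3 45/101 45/53 45/101 45/106 3 -2 W
4 90/157 90/61 90/157 45/61 2 -2 N
final 2 -1 W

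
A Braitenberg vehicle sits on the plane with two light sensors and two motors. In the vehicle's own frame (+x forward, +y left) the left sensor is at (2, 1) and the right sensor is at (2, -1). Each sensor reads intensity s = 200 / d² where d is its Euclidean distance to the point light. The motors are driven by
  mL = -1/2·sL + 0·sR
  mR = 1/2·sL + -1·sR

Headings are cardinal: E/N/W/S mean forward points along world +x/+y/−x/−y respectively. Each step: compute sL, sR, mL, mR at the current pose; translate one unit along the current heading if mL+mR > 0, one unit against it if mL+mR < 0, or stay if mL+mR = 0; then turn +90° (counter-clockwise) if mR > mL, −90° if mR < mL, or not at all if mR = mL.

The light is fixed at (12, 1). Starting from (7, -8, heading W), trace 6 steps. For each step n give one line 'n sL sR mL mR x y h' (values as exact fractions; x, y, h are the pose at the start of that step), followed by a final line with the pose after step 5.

0 200/149 200/113 -100/149 -18500/16837 7 -8 W
1 100/37 100/29 -50/37 -2250/1073 8 -8 N
2 40/17 8/5 -20/17 -36/85 8 -9 E
3 2 5/2 -1 -3/2 7 -9 N
4 200/109 200/153 -100/109 -6500/16677 7 -10 E
5 20/13 100/53 -10/13 -770/689 6 -10 N
final 6 -11 E

n=0: pose=(7,-8,W); sL=200/149, sR=200/113; mL=-100/149, mR=-18500/16837; mL+mR=-200/113 → advance -1; mR−mL=-7200/16837 → turn -1·90°
n=1: pose=(8,-8,N); sL=100/37, sR=100/29; mL=-50/37, mR=-2250/1073; mL+mR=-100/29 → advance -1; mR−mL=-800/1073 → turn -1·90°
n=2: pose=(8,-9,E); sL=40/17, sR=8/5; mL=-20/17, mR=-36/85; mL+mR=-8/5 → advance -1; mR−mL=64/85 → turn +1·90°
n=3: pose=(7,-9,N); sL=2, sR=5/2; mL=-1, mR=-3/2; mL+mR=-5/2 → advance -1; mR−mL=-1/2 → turn -1·90°
n=4: pose=(7,-10,E); sL=200/109, sR=200/153; mL=-100/109, mR=-6500/16677; mL+mR=-200/153 → advance -1; mR−mL=8800/16677 → turn +1·90°
n=5: pose=(6,-10,N); sL=20/13, sR=100/53; mL=-10/13, mR=-770/689; mL+mR=-100/53 → advance -1; mR−mL=-240/689 → turn -1·90°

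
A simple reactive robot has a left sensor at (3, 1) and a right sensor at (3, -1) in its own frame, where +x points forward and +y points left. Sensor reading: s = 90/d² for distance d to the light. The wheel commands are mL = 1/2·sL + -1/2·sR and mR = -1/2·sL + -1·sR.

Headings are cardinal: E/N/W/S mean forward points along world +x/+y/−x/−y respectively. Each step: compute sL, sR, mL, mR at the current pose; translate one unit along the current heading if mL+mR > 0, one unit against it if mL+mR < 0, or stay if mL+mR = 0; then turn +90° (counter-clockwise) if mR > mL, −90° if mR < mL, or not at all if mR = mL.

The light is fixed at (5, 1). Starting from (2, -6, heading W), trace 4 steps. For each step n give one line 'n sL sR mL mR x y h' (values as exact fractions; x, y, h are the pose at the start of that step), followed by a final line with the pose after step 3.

0 9/10 5/4 -7/40 -17/10 2 -6 W
1 18/5 90/17 -72/85 -603/85 3 -6 N
2 9/5 45/41 72/205 -819/410 3 -7 E
3 18/25 90/137 108/3425 -3483/3425 2 -7 S
final 2 -6 W

n=0: pose=(2,-6,W); sL=9/10, sR=5/4; mL=-7/40, mR=-17/10; mL+mR=-15/8 → advance -1; mR−mL=-61/40 → turn -1·90°
n=1: pose=(3,-6,N); sL=18/5, sR=90/17; mL=-72/85, mR=-603/85; mL+mR=-135/17 → advance -1; mR−mL=-531/85 → turn -1·90°
n=2: pose=(3,-7,E); sL=9/5, sR=45/41; mL=72/205, mR=-819/410; mL+mR=-135/82 → advance -1; mR−mL=-963/410 → turn -1·90°
n=3: pose=(2,-7,S); sL=18/25, sR=90/137; mL=108/3425, mR=-3483/3425; mL+mR=-135/137 → advance -1; mR−mL=-3591/3425 → turn -1·90°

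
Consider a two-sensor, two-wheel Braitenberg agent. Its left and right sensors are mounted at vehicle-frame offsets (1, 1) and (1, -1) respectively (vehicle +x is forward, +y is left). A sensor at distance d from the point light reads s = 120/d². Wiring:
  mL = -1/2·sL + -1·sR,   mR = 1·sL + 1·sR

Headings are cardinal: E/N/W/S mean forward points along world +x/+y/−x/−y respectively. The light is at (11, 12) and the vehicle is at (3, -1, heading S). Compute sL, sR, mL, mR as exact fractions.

24/49 120/277 -9204/13573 12528/13573

left sensor world pos  = (4, -2); dL² = 245
right sensor world pos = (2, -2); dR² = 277
sL = 120/245 = 24/49
sR = 120/277 = 120/277
mL = -1/2·sL + -1·sR = -9204/13573
mR = 1·sL + 1·sR = 12528/13573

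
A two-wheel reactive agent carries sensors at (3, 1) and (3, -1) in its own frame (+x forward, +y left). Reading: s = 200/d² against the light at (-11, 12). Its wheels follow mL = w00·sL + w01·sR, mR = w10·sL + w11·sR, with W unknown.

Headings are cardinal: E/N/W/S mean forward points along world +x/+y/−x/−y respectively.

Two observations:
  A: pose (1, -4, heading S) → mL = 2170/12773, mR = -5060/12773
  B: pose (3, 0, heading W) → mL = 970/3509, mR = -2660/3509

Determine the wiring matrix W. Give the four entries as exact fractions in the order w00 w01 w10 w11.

obs A: pose=(1,-4,S) → sL=20/53, sR=100/241, mL=2170/12773, mR=-5060/12773
obs B: pose=(3,0,W) → sL=20/29, sR=100/121, mL=970/3509, mR=-2660/3509
sensor matrix S = [[20/53, 100/241], [20/29, 100/121]]; det S = 1152000/44820457
solve [mL_A; mL_B] = S·[w00; w01] and [mR_A; mR_B] = S·[w10; w11]:
  w00 = 1, w01 = -1/2, w10 = -1/2, w11 = -1/2

1 -1/2 -1/2 -1/2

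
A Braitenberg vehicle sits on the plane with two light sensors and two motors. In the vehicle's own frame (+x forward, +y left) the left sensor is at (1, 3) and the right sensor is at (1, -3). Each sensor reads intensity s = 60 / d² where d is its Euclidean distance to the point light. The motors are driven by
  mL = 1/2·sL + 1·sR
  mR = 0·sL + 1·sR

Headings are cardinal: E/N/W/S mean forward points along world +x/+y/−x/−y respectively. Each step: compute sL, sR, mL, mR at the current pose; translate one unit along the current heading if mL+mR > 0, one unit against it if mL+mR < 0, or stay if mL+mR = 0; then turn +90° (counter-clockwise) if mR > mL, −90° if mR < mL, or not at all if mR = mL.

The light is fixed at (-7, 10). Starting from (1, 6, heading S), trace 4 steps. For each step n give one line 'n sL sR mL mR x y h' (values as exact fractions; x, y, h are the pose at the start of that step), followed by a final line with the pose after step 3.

0 30/73 6/5 513/365 6/5 1 6 S
1 60/113 60/53 8370/5989 60/53 1 5 W
2 15/8 15/29 675/464 15/29 0 5 N
3 12/13 60/113 1458/1469 60/113 0 6 E
final 1 6 S

n=0: pose=(1,6,S); sL=30/73, sR=6/5; mL=513/365, mR=6/5; mL+mR=951/365 → advance +1; mR−mL=-15/73 → turn -1·90°
n=1: pose=(1,5,W); sL=60/113, sR=60/53; mL=8370/5989, mR=60/53; mL+mR=15150/5989 → advance +1; mR−mL=-30/113 → turn -1·90°
n=2: pose=(0,5,N); sL=15/8, sR=15/29; mL=675/464, mR=15/29; mL+mR=915/464 → advance +1; mR−mL=-15/16 → turn -1·90°
n=3: pose=(0,6,E); sL=12/13, sR=60/113; mL=1458/1469, mR=60/113; mL+mR=2238/1469 → advance +1; mR−mL=-6/13 → turn -1·90°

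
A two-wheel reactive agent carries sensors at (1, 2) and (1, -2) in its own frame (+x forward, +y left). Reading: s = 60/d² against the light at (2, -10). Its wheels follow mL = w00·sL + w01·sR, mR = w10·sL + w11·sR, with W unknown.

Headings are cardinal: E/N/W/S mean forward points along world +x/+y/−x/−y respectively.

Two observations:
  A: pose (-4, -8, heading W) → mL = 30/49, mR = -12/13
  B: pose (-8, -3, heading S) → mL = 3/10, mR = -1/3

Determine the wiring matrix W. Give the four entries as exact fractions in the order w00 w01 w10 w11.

obs A: pose=(-4,-8,W) → sL=60/49, sR=12/13, mL=30/49, mR=-12/13
obs B: pose=(-8,-3,S) → sL=3/5, sR=1/3, mL=3/10, mR=-1/3
sensor matrix S = [[60/49, 12/13], [3/5, 1/3]]; det S = -464/3185
solve [mL_A; mL_B] = S·[w00; w01] and [mR_A; mR_B] = S·[w10; w11]:
  w00 = 1/2, w01 = 0, w10 = 0, w11 = -1

1/2 0 0 -1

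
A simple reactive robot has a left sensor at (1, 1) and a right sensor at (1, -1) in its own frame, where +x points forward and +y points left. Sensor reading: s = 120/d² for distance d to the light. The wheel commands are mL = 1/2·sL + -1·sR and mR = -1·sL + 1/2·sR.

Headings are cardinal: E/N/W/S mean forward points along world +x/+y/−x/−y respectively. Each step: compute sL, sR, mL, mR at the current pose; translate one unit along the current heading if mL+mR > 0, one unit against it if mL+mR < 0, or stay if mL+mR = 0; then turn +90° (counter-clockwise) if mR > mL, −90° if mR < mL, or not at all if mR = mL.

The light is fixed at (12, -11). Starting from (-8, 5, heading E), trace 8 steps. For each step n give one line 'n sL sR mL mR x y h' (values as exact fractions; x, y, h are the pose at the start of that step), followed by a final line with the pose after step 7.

n=0: pose=(-8,5,E); sL=12/65, sR=60/293; mL=-2142/19045, mR=-1566/19045; mL+mR=-3708/19045 → advance -1; mR−mL=576/19045 → turn +1·90°
n=1: pose=(-9,5,N); sL=120/773, sR=120/689; mL=-51420/532597, mR=-36300/532597; mL+mR=-87720/532597 → advance -1; mR−mL=15120/532597 → turn +1·90°
n=2: pose=(-9,4,W); sL=3/17, sR=6/37; mL=-93/1258, mR=-60/629; mL+mR=-213/1258 → advance -1; mR−mL=-27/1258 → turn -1·90°
n=3: pose=(-8,4,N); sL=120/697, sR=120/617; mL=-46620/430049, mR=-32220/430049; mL+mR=-78840/430049 → advance -1; mR−mL=14400/430049 → turn +1·90°
n=4: pose=(-8,3,W); sL=12/61, sR=20/111; mL=-554/6771, mR=-722/6771; mL+mR=-1276/6771 → advance -1; mR−mL=-56/2257 → turn -1·90°
n=5: pose=(-7,3,N); sL=24/125, sR=40/183; mL=-2804/22875, mR=-1892/22875; mL+mR=-4696/22875 → advance -1; mR−mL=304/7625 → turn +1·90°
n=6: pose=(-7,2,W); sL=15/68, sR=30/149; mL=-1845/20264, mR=-1215/10132; mL+mR=-4275/20264 → advance -1; mR−mL=-585/20264 → turn -1·90°
n=7: pose=(-6,2,N); sL=120/557, sR=24/97; mL=-7548/54029, mR=-4956/54029; mL+mR=-12504/54029 → advance -1; mR−mL=2592/54029 → turn +1·90°

0 12/65 60/293 -2142/19045 -1566/19045 -8 5 E
1 120/773 120/689 -51420/532597 -36300/532597 -9 5 N
2 3/17 6/37 -93/1258 -60/629 -9 4 W
3 120/697 120/617 -46620/430049 -32220/430049 -8 4 N
4 12/61 20/111 -554/6771 -722/6771 -8 3 W
5 24/125 40/183 -2804/22875 -1892/22875 -7 3 N
6 15/68 30/149 -1845/20264 -1215/10132 -7 2 W
7 120/557 24/97 -7548/54029 -4956/54029 -6 2 N
final -6 1 W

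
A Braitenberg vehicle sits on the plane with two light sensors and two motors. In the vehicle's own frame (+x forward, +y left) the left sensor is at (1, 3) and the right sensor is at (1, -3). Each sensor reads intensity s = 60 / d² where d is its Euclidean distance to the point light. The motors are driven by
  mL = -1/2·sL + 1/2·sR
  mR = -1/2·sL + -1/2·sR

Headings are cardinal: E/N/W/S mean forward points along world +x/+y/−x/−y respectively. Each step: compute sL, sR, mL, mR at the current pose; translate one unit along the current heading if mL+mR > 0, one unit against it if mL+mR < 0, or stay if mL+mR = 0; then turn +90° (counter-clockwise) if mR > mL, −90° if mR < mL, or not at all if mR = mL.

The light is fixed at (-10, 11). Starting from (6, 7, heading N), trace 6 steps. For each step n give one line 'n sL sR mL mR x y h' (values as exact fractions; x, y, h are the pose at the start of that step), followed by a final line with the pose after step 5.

n=0: pose=(6,7,N); sL=30/89, sR=6/37; mL=-288/3293, mR=-822/3293; mL+mR=-30/89 → advance -1; mR−mL=-6/37 → turn -1·90°
n=1: pose=(6,6,E); sL=60/293, sR=60/353; mL=-1800/103429, mR=-19380/103429; mL+mR=-60/293 → advance -1; mR−mL=-60/353 → turn -1·90°
n=2: pose=(5,6,S); sL=1/6, sR=1/3; mL=1/12, mR=-1/4; mL+mR=-1/6 → advance -1; mR−mL=-1/3 → turn -1·90°
n=3: pose=(5,7,W); sL=12/49, sR=60/197; mL=288/9653, mR=-2652/9653; mL+mR=-12/49 → advance -1; mR−mL=-60/197 → turn -1·90°
n=4: pose=(6,7,N); sL=30/89, sR=6/37; mL=-288/3293, mR=-822/3293; mL+mR=-30/89 → advance -1; mR−mL=-6/37 → turn -1·90°
n=5: pose=(6,6,E); sL=60/293, sR=60/353; mL=-1800/103429, mR=-19380/103429; mL+mR=-60/293 → advance -1; mR−mL=-60/353 → turn -1·90°

0 30/89 6/37 -288/3293 -822/3293 6 7 N
1 60/293 60/353 -1800/103429 -19380/103429 6 6 E
2 1/6 1/3 1/12 -1/4 5 6 S
3 12/49 60/197 288/9653 -2652/9653 5 7 W
4 30/89 6/37 -288/3293 -822/3293 6 7 N
5 60/293 60/353 -1800/103429 -19380/103429 6 6 E
final 5 6 S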